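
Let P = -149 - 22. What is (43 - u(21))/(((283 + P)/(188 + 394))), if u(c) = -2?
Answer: 13095/56 ≈ 233.84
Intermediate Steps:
P = -171
(43 - u(21))/(((283 + P)/(188 + 394))) = (43 - 1*(-2))/(((283 - 171)/(188 + 394))) = (43 + 2)/((112/582)) = 45/((112*(1/582))) = 45/(56/291) = 45*(291/56) = 13095/56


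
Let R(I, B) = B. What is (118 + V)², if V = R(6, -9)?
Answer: 11881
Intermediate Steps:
V = -9
(118 + V)² = (118 - 9)² = 109² = 11881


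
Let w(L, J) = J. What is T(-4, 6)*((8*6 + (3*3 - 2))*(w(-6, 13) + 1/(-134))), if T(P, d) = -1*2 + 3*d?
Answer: 766040/67 ≈ 11433.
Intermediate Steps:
T(P, d) = -2 + 3*d
T(-4, 6)*((8*6 + (3*3 - 2))*(w(-6, 13) + 1/(-134))) = (-2 + 3*6)*((8*6 + (3*3 - 2))*(13 + 1/(-134))) = (-2 + 18)*((48 + (9 - 2))*(13 - 1/134)) = 16*((48 + 7)*(1741/134)) = 16*(55*(1741/134)) = 16*(95755/134) = 766040/67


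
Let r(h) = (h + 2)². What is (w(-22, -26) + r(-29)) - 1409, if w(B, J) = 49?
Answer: -631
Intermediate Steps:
r(h) = (2 + h)²
(w(-22, -26) + r(-29)) - 1409 = (49 + (2 - 29)²) - 1409 = (49 + (-27)²) - 1409 = (49 + 729) - 1409 = 778 - 1409 = -631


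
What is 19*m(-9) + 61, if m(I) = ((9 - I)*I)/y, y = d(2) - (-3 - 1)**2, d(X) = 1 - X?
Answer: 4115/17 ≈ 242.06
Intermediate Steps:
y = -17 (y = (1 - 1*2) - (-3 - 1)**2 = (1 - 2) - 1*(-4)**2 = -1 - 1*16 = -1 - 16 = -17)
m(I) = -I*(9 - I)/17 (m(I) = ((9 - I)*I)/(-17) = (I*(9 - I))*(-1/17) = -I*(9 - I)/17)
19*m(-9) + 61 = 19*((1/17)*(-9)*(-9 - 9)) + 61 = 19*((1/17)*(-9)*(-18)) + 61 = 19*(162/17) + 61 = 3078/17 + 61 = 4115/17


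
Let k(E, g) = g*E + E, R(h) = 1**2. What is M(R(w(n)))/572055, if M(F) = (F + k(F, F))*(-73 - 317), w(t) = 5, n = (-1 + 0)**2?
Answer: -78/38137 ≈ -0.0020453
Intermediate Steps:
n = 1 (n = (-1)**2 = 1)
R(h) = 1
k(E, g) = E + E*g (k(E, g) = E*g + E = E + E*g)
M(F) = -390*F - 390*F*(1 + F) (M(F) = (F + F*(1 + F))*(-73 - 317) = (F + F*(1 + F))*(-390) = -390*F - 390*F*(1 + F))
M(R(w(n)))/572055 = (390*1*(-2 - 1*1))/572055 = (390*1*(-2 - 1))*(1/572055) = (390*1*(-3))*(1/572055) = -1170*1/572055 = -78/38137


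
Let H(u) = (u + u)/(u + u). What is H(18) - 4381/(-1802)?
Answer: 6183/1802 ≈ 3.4312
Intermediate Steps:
H(u) = 1 (H(u) = (2*u)/((2*u)) = (2*u)*(1/(2*u)) = 1)
H(18) - 4381/(-1802) = 1 - 4381/(-1802) = 1 - 4381*(-1/1802) = 1 + 4381/1802 = 6183/1802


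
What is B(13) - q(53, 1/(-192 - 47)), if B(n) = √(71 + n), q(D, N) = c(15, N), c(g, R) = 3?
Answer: -3 + 2*√21 ≈ 6.1652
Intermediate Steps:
q(D, N) = 3
B(13) - q(53, 1/(-192 - 47)) = √(71 + 13) - 1*3 = √84 - 3 = 2*√21 - 3 = -3 + 2*√21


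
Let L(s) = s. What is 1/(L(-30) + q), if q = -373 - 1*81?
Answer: -1/484 ≈ -0.0020661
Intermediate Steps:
q = -454 (q = -373 - 81 = -454)
1/(L(-30) + q) = 1/(-30 - 454) = 1/(-484) = -1/484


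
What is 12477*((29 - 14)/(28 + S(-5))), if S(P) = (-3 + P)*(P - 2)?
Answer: 62385/28 ≈ 2228.0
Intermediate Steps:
S(P) = (-3 + P)*(-2 + P)
12477*((29 - 14)/(28 + S(-5))) = 12477*((29 - 14)/(28 + (6 + (-5)**2 - 5*(-5)))) = 12477*(15/(28 + (6 + 25 + 25))) = 12477*(15/(28 + 56)) = 12477*(15/84) = 12477*(15*(1/84)) = 12477*(5/28) = 62385/28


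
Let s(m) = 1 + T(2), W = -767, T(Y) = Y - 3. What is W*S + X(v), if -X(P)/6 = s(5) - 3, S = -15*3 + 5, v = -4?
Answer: 30698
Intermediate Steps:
T(Y) = -3 + Y
s(m) = 0 (s(m) = 1 + (-3 + 2) = 1 - 1 = 0)
S = -40 (S = -45 + 5 = -40)
X(P) = 18 (X(P) = -6*(0 - 3) = -6*(-3) = 18)
W*S + X(v) = -767*(-40) + 18 = 30680 + 18 = 30698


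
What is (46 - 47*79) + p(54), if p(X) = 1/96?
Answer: -352031/96 ≈ -3667.0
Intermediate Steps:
p(X) = 1/96
(46 - 47*79) + p(54) = (46 - 47*79) + 1/96 = (46 - 3713) + 1/96 = -3667 + 1/96 = -352031/96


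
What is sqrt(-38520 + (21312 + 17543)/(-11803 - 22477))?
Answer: I*sqrt(452668927174)/3428 ≈ 196.27*I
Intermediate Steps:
sqrt(-38520 + (21312 + 17543)/(-11803 - 22477)) = sqrt(-38520 + 38855/(-34280)) = sqrt(-38520 + 38855*(-1/34280)) = sqrt(-38520 - 7771/6856) = sqrt(-264100891/6856) = I*sqrt(452668927174)/3428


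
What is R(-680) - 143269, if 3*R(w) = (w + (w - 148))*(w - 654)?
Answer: 1581865/3 ≈ 5.2729e+5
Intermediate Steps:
R(w) = (-654 + w)*(-148 + 2*w)/3 (R(w) = ((w + (w - 148))*(w - 654))/3 = ((w + (-148 + w))*(-654 + w))/3 = ((-148 + 2*w)*(-654 + w))/3 = ((-654 + w)*(-148 + 2*w))/3 = (-654 + w)*(-148 + 2*w)/3)
R(-680) - 143269 = (32264 - 1456/3*(-680) + (⅔)*(-680)²) - 143269 = (32264 + 990080/3 + (⅔)*462400) - 143269 = (32264 + 990080/3 + 924800/3) - 143269 = 2011672/3 - 143269 = 1581865/3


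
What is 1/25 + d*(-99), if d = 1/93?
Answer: -794/775 ≈ -1.0245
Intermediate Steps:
d = 1/93 ≈ 0.010753
1/25 + d*(-99) = 1/25 + (1/93)*(-99) = 1/25 - 33/31 = -794/775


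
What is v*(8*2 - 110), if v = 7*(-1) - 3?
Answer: 940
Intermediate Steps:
v = -10 (v = -7 - 3 = -10)
v*(8*2 - 110) = -10*(8*2 - 110) = -10*(16 - 110) = -10*(-94) = 940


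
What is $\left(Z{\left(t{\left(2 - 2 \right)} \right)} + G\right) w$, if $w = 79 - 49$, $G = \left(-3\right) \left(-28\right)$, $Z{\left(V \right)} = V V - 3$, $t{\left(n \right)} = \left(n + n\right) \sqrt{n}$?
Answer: $2430$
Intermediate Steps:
$t{\left(n \right)} = 2 n^{\frac{3}{2}}$ ($t{\left(n \right)} = 2 n \sqrt{n} = 2 n^{\frac{3}{2}}$)
$Z{\left(V \right)} = -3 + V^{2}$ ($Z{\left(V \right)} = V^{2} - 3 = -3 + V^{2}$)
$G = 84$
$w = 30$
$\left(Z{\left(t{\left(2 - 2 \right)} \right)} + G\right) w = \left(\left(-3 + \left(2 \left(2 - 2\right)^{\frac{3}{2}}\right)^{2}\right) + 84\right) 30 = \left(\left(-3 + \left(2 \cdot 0^{\frac{3}{2}}\right)^{2}\right) + 84\right) 30 = \left(\left(-3 + \left(2 \cdot 0\right)^{2}\right) + 84\right) 30 = \left(\left(-3 + 0^{2}\right) + 84\right) 30 = \left(\left(-3 + 0\right) + 84\right) 30 = \left(-3 + 84\right) 30 = 81 \cdot 30 = 2430$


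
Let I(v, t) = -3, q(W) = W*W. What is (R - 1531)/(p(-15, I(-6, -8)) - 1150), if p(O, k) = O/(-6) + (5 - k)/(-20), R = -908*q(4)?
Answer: 160590/11479 ≈ 13.990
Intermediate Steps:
q(W) = W²
R = -14528 (R = -908*4² = -908*16 = -14528)
p(O, k) = -¼ - O/6 + k/20 (p(O, k) = O*(-⅙) + (5 - k)*(-1/20) = -O/6 + (-¼ + k/20) = -¼ - O/6 + k/20)
(R - 1531)/(p(-15, I(-6, -8)) - 1150) = (-14528 - 1531)/((-¼ - ⅙*(-15) + (1/20)*(-3)) - 1150) = -16059/((-¼ + 5/2 - 3/20) - 1150) = -16059/(21/10 - 1150) = -16059/(-11479/10) = -16059*(-10/11479) = 160590/11479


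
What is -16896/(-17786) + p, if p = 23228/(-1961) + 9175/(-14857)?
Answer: -2982835541407/259093793261 ≈ -11.513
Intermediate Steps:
p = -363090571/29134577 (p = 23228*(-1/1961) + 9175*(-1/14857) = -23228/1961 - 9175/14857 = -363090571/29134577 ≈ -12.463)
-16896/(-17786) + p = -16896/(-17786) - 363090571/29134577 = -16896*(-1/17786) - 363090571/29134577 = 8448/8893 - 363090571/29134577 = -2982835541407/259093793261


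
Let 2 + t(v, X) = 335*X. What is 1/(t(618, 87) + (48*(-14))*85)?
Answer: -1/27977 ≈ -3.5744e-5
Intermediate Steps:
t(v, X) = -2 + 335*X
1/(t(618, 87) + (48*(-14))*85) = 1/((-2 + 335*87) + (48*(-14))*85) = 1/((-2 + 29145) - 672*85) = 1/(29143 - 57120) = 1/(-27977) = -1/27977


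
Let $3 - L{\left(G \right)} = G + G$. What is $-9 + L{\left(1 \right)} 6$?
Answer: $-3$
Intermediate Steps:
$L{\left(G \right)} = 3 - 2 G$ ($L{\left(G \right)} = 3 - \left(G + G\right) = 3 - 2 G$)
$-9 + L{\left(1 \right)} 6 = -9 + \left(3 - 2\right) 6 = -9 + 1 \cdot 6 = -9 + 6 = -3$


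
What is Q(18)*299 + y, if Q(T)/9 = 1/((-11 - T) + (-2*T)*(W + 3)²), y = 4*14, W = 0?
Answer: 17077/353 ≈ 48.377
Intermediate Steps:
y = 56
Q(T) = 9/(-11 - 19*T) (Q(T) = 9/((-11 - T) + (-2*T)*(0 + 3)²) = 9/((-11 - T) - 2*T*3²) = 9/((-11 - T) - 2*T*9) = 9/((-11 - T) - 18*T) = 9/(-11 - 19*T))
Q(18)*299 + y = -9/(11 + 19*18)*299 + 56 = -9/(11 + 342)*299 + 56 = -9/353*299 + 56 = -2691/353 + 56 = 17077/353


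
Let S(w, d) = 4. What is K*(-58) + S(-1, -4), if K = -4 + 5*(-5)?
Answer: 1686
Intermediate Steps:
K = -29 (K = -4 - 25 = -29)
K*(-58) + S(-1, -4) = -29*(-58) + 4 = 1682 + 4 = 1686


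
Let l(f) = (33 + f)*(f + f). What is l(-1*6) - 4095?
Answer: -4419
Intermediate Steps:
l(f) = 2*f*(33 + f) (l(f) = (33 + f)*(2*f) = 2*f*(33 + f))
l(-1*6) - 4095 = 2*(-1*6)*(33 - 1*6) - 4095 = 2*(-6)*(33 - 6) - 4095 = 2*(-6)*27 - 4095 = -324 - 4095 = -4419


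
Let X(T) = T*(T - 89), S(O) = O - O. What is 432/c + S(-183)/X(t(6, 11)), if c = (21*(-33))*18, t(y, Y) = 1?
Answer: -8/231 ≈ -0.034632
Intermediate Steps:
S(O) = 0
c = -12474 (c = -693*18 = -12474)
X(T) = T*(-89 + T)
432/c + S(-183)/X(t(6, 11)) = 432/(-12474) + 0/((1*(-89 + 1))) = 432*(-1/12474) + 0/((1*(-88))) = -8/231 + 0/(-88) = -8/231 + 0*(-1/88) = -8/231 + 0 = -8/231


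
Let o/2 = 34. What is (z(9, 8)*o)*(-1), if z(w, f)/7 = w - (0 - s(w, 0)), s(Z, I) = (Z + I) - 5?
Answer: -6188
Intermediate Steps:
o = 68 (o = 2*34 = 68)
s(Z, I) = -5 + I + Z (s(Z, I) = (I + Z) - 5 = -5 + I + Z)
z(w, f) = -35 + 14*w (z(w, f) = 7*(w - (0 - (-5 + 0 + w))) = 7*(w - (0 - (-5 + w))) = 7*(w - (0 + (5 - w))) = 7*(w - (5 - w)) = 7*(w + (-5 + w)) = 7*(-5 + 2*w) = -35 + 14*w)
(z(9, 8)*o)*(-1) = ((-35 + 14*9)*68)*(-1) = ((-35 + 126)*68)*(-1) = (91*68)*(-1) = 6188*(-1) = -6188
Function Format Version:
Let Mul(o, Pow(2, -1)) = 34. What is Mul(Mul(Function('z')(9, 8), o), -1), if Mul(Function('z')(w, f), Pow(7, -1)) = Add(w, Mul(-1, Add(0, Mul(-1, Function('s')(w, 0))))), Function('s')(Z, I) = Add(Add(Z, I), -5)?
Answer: -6188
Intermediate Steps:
o = 68 (o = Mul(2, 34) = 68)
Function('s')(Z, I) = Add(-5, I, Z) (Function('s')(Z, I) = Add(Add(I, Z), -5) = Add(-5, I, Z))
Function('z')(w, f) = Add(-35, Mul(14, w)) (Function('z')(w, f) = Mul(7, Add(w, Mul(-1, Add(0, Mul(-1, Add(-5, 0, w)))))) = Mul(7, Add(w, Mul(-1, Add(0, Mul(-1, Add(-5, w)))))) = Mul(7, Add(w, Mul(-1, Add(0, Add(5, Mul(-1, w)))))) = Mul(7, Add(w, Mul(-1, Add(5, Mul(-1, w))))) = Mul(7, Add(w, Add(-5, w))) = Mul(7, Add(-5, Mul(2, w))) = Add(-35, Mul(14, w)))
Mul(Mul(Function('z')(9, 8), o), -1) = Mul(Mul(Add(-35, Mul(14, 9)), 68), -1) = Mul(Mul(Add(-35, 126), 68), -1) = Mul(Mul(91, 68), -1) = Mul(6188, -1) = -6188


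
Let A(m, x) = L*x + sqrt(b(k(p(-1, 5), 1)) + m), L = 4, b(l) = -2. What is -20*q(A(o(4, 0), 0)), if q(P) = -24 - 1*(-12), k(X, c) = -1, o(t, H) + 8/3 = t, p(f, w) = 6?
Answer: 240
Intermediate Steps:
o(t, H) = -8/3 + t
A(m, x) = sqrt(-2 + m) + 4*x (A(m, x) = 4*x + sqrt(-2 + m) = sqrt(-2 + m) + 4*x)
q(P) = -12 (q(P) = -24 + 12 = -12)
-20*q(A(o(4, 0), 0)) = -20*(-12) = 240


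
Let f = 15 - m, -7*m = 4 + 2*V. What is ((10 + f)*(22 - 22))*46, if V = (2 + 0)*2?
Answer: 0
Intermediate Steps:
V = 4 (V = 2*2 = 4)
m = -12/7 (m = -(4 + 2*4)/7 = -(4 + 8)/7 = -⅐*12 = -12/7 ≈ -1.7143)
f = 117/7 (f = 15 - 1*(-12/7) = 15 + 12/7 = 117/7 ≈ 16.714)
((10 + f)*(22 - 22))*46 = ((10 + 117/7)*(22 - 22))*46 = ((187/7)*0)*46 = 0*46 = 0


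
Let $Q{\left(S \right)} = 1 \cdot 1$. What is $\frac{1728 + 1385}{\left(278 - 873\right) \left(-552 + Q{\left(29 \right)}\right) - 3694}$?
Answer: $\frac{3113}{324151} \approx 0.0096035$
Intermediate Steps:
$Q{\left(S \right)} = 1$
$\frac{1728 + 1385}{\left(278 - 873\right) \left(-552 + Q{\left(29 \right)}\right) - 3694} = \frac{1728 + 1385}{\left(278 - 873\right) \left(-552 + 1\right) - 3694} = \frac{3113}{\left(-595\right) \left(-551\right) - 3694} = \frac{3113}{327845 - 3694} = \frac{3113}{324151}$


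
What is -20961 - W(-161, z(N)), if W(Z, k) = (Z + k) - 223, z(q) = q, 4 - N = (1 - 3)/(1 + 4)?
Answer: -102907/5 ≈ -20581.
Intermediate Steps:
N = 22/5 (N = 4 - (1 - 3)/(1 + 4) = 4 - (-2)/5 = 4 - 1*(-2/5) = 4 + 2/5 = 22/5 ≈ 4.4000)
W(Z, k) = -223 + Z + k
-20961 - W(-161, z(N)) = -20961 - (-223 - 161 + 22/5) = -20961 - 1*(-1898/5) = -20961 + 1898/5 = -102907/5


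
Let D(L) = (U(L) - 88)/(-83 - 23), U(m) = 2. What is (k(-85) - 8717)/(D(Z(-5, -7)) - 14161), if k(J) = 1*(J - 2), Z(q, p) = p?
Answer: 233306/375245 ≈ 0.62174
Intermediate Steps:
D(L) = 43/53 (D(L) = (2 - 88)/(-83 - 23) = -86/(-106) = -86*(-1/106) = 43/53)
k(J) = -2 + J (k(J) = 1*(-2 + J) = -2 + J)
(k(-85) - 8717)/(D(Z(-5, -7)) - 14161) = ((-2 - 85) - 8717)/(43/53 - 14161) = (-87 - 8717)/(-750490/53) = -8804*(-53/750490) = 233306/375245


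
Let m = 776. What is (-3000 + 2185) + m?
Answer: -39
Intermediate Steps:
(-3000 + 2185) + m = (-3000 + 2185) + 776 = -815 + 776 = -39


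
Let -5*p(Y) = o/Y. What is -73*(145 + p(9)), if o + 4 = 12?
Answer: -475741/45 ≈ -10572.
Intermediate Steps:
o = 8 (o = -4 + 12 = 8)
p(Y) = -8/(5*Y)
-73*(145 + p(9)) = -73*(145 - 8/5/9) = -73*(145 - 8/5*1/9) = -73*(145 - 8/45) = -73*6517/45 = -475741/45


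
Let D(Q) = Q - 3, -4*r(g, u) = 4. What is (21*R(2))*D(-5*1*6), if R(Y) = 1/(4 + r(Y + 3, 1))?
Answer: -231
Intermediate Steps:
r(g, u) = -1 (r(g, u) = -1/4*4 = -1)
D(Q) = -3 + Q
R(Y) = 1/3 (R(Y) = 1/(4 - 1) = 1/3)
(21*R(2))*D(-5*1*6) = (21*(1/3))*(-3 - 5*1*6) = 7*(-3 - 5*6) = 7*(-3 - 30) = 7*(-33) = -231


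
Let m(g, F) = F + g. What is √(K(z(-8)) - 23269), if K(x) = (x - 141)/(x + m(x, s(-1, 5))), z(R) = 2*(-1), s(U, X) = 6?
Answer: I*√93362/2 ≈ 152.78*I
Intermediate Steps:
z(R) = -2
K(x) = (-141 + x)/(6 + 2*x) (K(x) = (x - 141)/(x + (6 + x)) = (-141 + x)/(6 + 2*x))
√(K(z(-8)) - 23269) = √((-141 - 2)/(2*(3 - 2)) - 23269) = √((½)*(-143)/1 - 23269) = √((½)*1*(-143) - 23269) = √(-143/2 - 23269) = √(-46681/2) = I*√93362/2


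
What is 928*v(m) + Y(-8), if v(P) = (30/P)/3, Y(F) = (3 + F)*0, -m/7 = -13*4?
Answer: 2320/91 ≈ 25.495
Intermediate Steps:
m = 364 (m = -(-91)*4 = -7*(-52) = 364)
Y(F) = 0
v(P) = 10/P (v(P) = (30/P)*(1/3) = 10/P)
928*v(m) + Y(-8) = 928*(10/364) + 0 = 928*(10*(1/364)) + 0 = 928*(5/182) + 0 = 2320/91 + 0 = 2320/91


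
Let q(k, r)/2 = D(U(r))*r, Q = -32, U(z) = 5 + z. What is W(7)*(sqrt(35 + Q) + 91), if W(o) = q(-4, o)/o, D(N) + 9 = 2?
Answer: -1274 - 14*sqrt(3) ≈ -1298.2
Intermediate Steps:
D(N) = -7 (D(N) = -9 + 2 = -7)
q(k, r) = -14*r (q(k, r) = 2*(-7*r) = -14*r)
W(o) = -14 (W(o) = (-14*o)/o = -14)
W(7)*(sqrt(35 + Q) + 91) = -14*(sqrt(35 - 32) + 91) = -14*(sqrt(3) + 91) = -14*(91 + sqrt(3)) = -1274 - 14*sqrt(3)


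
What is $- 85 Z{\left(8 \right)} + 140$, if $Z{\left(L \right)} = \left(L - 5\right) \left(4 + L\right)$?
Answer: $-2920$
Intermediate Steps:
$Z{\left(L \right)} = \left(-5 + L\right) \left(4 + L\right)$
$- 85 Z{\left(8 \right)} + 140 = - 85 \left(-20 + 8^{2} - 8\right) + 140 = - 85 \left(-20 + 64 - 8\right) + 140 = \left(-85\right) 36 + 140 = -3060 + 140 = -2920$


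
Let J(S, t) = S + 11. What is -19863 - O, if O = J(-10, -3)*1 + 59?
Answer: -19923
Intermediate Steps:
J(S, t) = 11 + S
O = 60 (O = (11 - 10)*1 + 59 = 1*1 + 59 = 1 + 59 = 60)
-19863 - O = -19863 - 1*60 = -19863 - 60 = -19923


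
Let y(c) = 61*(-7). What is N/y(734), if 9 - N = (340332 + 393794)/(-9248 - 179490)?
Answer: -1216384/40295563 ≈ -0.030187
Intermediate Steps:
y(c) = -427
N = 1216384/94369 (N = 9 - (340332 + 393794)/(-9248 - 179490) = 9 - 734126/(-188738) = 9 - 734126*(-1)/188738 = 9 - 1*(-367063/94369) = 9 + 367063/94369 = 1216384/94369 ≈ 12.890)
N/y(734) = (1216384/94369)/(-427) = (1216384/94369)*(-1/427) = -1216384/40295563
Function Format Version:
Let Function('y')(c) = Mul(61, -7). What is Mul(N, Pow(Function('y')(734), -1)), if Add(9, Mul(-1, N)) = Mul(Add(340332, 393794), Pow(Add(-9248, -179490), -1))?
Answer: Rational(-1216384, 40295563) ≈ -0.030187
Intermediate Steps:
Function('y')(c) = -427
N = Rational(1216384, 94369) (N = Add(9, Mul(-1, Mul(Add(340332, 393794), Pow(Add(-9248, -179490), -1)))) = Add(9, Mul(-1, Mul(734126, Pow(-188738, -1)))) = Add(9, Mul(-1, Mul(734126, Rational(-1, 188738)))) = Add(9, Mul(-1, Rational(-367063, 94369))) = Add(9, Rational(367063, 94369)) = Rational(1216384, 94369) ≈ 12.890)
Mul(N, Pow(Function('y')(734), -1)) = Mul(Rational(1216384, 94369), Pow(-427, -1)) = Mul(Rational(1216384, 94369), Rational(-1, 427)) = Rational(-1216384, 40295563)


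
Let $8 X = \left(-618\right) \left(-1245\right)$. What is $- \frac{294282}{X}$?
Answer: $- \frac{130792}{42745} \approx -3.0598$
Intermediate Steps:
$X = \frac{384705}{4}$ ($X = \frac{\left(-618\right) \left(-1245\right)}{8} = \frac{1}{8} \cdot 769410 = \frac{384705}{4} \approx 96176.0$)
$- \frac{294282}{X} = - \frac{294282}{\frac{384705}{4}} = \left(-294282\right) \frac{4}{384705} = - \frac{130792}{42745}$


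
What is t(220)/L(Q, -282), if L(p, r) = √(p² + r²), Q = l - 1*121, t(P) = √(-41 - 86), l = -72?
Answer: I*√14830171/116773 ≈ 0.032978*I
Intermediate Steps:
t(P) = I*√127 (t(P) = √(-127) = I*√127)
Q = -193 (Q = -72 - 1*121 = -72 - 121 = -193)
t(220)/L(Q, -282) = (I*√127)/(√((-193)² + (-282)²)) = (I*√127)/(√(37249 + 79524)) = (I*√127)/(√116773) = (I*√127)*(√116773/116773) = I*√14830171/116773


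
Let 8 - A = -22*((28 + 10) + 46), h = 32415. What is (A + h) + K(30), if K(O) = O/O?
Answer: 34272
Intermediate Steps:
K(O) = 1
A = 1856 (A = 8 - (-22)*((28 + 10) + 46) = 8 - (-22)*(38 + 46) = 8 - (-22)*84 = 8 - 1*(-1848) = 8 + 1848 = 1856)
(A + h) + K(30) = (1856 + 32415) + 1 = 34271 + 1 = 34272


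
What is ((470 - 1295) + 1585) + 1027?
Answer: 1787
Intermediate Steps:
((470 - 1295) + 1585) + 1027 = (-825 + 1585) + 1027 = 760 + 1027 = 1787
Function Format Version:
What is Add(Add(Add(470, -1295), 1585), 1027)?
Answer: 1787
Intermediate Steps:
Add(Add(Add(470, -1295), 1585), 1027) = Add(Add(-825, 1585), 1027) = Add(760, 1027) = 1787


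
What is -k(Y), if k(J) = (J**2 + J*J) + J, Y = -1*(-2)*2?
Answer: -36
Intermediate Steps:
Y = 4 (Y = 2*2 = 4)
k(J) = J + 2*J**2 (k(J) = (J**2 + J**2) + J = 2*J**2 + J = J + 2*J**2)
-k(Y) = -4*(1 + 2*4) = -4*(1 + 8) = -4*9 = -1*36 = -36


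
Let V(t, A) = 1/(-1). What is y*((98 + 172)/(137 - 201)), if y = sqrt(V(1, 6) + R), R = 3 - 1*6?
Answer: -135*I/16 ≈ -8.4375*I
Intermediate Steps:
V(t, A) = -1 (V(t, A) = 1*(-1) = -1)
R = -3 (R = 3 - 6 = -3)
y = 2*I (y = sqrt(-1 - 3) = sqrt(-4) = 2*I ≈ 2.0*I)
y*((98 + 172)/(137 - 201)) = (2*I)*((98 + 172)/(137 - 201)) = (2*I)*(270/(-64)) = (2*I)*(270*(-1/64)) = (2*I)*(-135/32) = -135*I/16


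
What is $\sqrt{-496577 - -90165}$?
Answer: $2 i \sqrt{101603} \approx 637.5 i$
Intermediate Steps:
$\sqrt{-496577 - -90165} = \sqrt{-496577 + \left(-17545 + 107710\right)} = \sqrt{-496577 + 90165} = \sqrt{-406412} = 2 i \sqrt{101603}$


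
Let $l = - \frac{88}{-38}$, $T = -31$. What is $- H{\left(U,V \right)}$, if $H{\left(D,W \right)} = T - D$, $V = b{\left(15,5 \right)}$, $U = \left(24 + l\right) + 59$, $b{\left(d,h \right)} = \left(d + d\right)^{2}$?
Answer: $\frac{2210}{19} \approx 116.32$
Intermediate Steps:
$l = \frac{44}{19}$ ($l = \left(-88\right) \left(- \frac{1}{38}\right) = \frac{44}{19} \approx 2.3158$)
$b{\left(d,h \right)} = 4 d^{2}$ ($b{\left(d,h \right)} = \left(2 d\right)^{2} = 4 d^{2}$)
$U = \frac{1621}{19}$ ($U = \left(24 + \frac{44}{19}\right) + 59 = \frac{500}{19} + 59 = \frac{1621}{19} \approx 85.316$)
$V = 900$ ($V = 4 \cdot 15^{2} = 4 \cdot 225 = 900$)
$H{\left(D,W \right)} = -31 - D$
$- H{\left(U,V \right)} = - (-31 - \frac{1621}{19}) = \left(-1\right) \left(- \frac{2210}{19}\right) = \frac{2210}{19}$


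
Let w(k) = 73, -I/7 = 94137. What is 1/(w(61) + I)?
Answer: -1/658886 ≈ -1.5177e-6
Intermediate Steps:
I = -658959 (I = -7*94137 = -658959)
1/(w(61) + I) = 1/(73 - 658959) = 1/(-658886) = -1/658886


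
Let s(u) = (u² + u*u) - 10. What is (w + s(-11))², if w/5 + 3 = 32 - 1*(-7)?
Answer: 169744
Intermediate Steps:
w = 180 (w = -15 + 5*(32 - 1*(-7)) = -15 + 5*(32 + 7) = -15 + 5*39 = -15 + 195 = 180)
s(u) = -10 + 2*u² (s(u) = (u² + u²) - 10 = 2*u² - 10 = -10 + 2*u²)
(w + s(-11))² = (180 + (-10 + 2*(-11)²))² = (180 + (-10 + 2*121))² = (180 + (-10 + 242))² = (180 + 232)² = 412² = 169744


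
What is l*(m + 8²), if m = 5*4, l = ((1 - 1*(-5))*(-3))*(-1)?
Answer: 1512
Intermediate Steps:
l = 18 (l = ((1 + 5)*(-3))*(-1) = (6*(-3))*(-1) = -18*(-1) = 18)
m = 20
l*(m + 8²) = 18*(20 + 8²) = 18*(20 + 64) = 18*84 = 1512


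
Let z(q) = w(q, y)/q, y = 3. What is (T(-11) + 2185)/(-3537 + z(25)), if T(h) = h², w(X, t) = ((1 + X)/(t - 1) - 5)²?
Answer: -57650/88361 ≈ -0.65244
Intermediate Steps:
w(X, t) = (-5 + (1 + X)/(-1 + t))² (w(X, t) = ((1 + X)/(-1 + t) - 5)² = (-5 + (1 + X)/(-1 + t))²)
z(q) = (-9 + q)²/(4*q) (z(q) = ((6 + q - 5*3)²/(-1 + 3)²)/q = ((6 + q - 15)²/2²)/q = ((-9 + q)²/4)/q = (-9 + q)²/(4*q))
(T(-11) + 2185)/(-3537 + z(25)) = ((-11)² + 2185)/(-3537 + (¼)*(-9 + 25)²/25) = (121 + 2185)/(-3537 + (¼)*(1/25)*16²) = 2306/(-3537 + (¼)*(1/25)*256) = 2306/(-3537 + 64/25) = 2306/(-88361/25) = 2306*(-25/88361) = -57650/88361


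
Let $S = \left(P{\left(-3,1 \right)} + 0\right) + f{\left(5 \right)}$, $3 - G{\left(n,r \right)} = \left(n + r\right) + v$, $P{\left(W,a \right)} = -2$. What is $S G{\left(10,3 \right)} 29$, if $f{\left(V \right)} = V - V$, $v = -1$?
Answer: $522$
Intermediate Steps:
$G{\left(n,r \right)} = 4 - n - r$ ($G{\left(n,r \right)} = 3 - \left(\left(n + r\right) - 1\right) = 3 - \left(-1 + n + r\right) = 4 - n - r$)
$f{\left(V \right)} = 0$
$S = -2$ ($S = \left(-2 + 0\right) + 0 = -2 + 0 = -2$)
$S G{\left(10,3 \right)} 29 = - 2 \left(4 - 10 - 3\right) 29 = \left(-2\right) \left(-9\right) 29 = 18 \cdot 29 = 522$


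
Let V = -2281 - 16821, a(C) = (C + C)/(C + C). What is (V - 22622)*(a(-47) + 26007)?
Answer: -1085157792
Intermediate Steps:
a(C) = 1 (a(C) = (2*C)/((2*C)) = (2*C)*(1/(2*C)) = 1)
V = -19102
(V - 22622)*(a(-47) + 26007) = (-19102 - 22622)*(1 + 26007) = -41724*26008 = -1085157792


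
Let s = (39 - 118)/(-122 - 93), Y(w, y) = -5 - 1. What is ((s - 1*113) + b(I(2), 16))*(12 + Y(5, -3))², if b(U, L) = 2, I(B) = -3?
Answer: -856296/215 ≈ -3982.8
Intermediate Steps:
Y(w, y) = -6
s = 79/215 (s = -79/(-215) = -79*(-1/215) = 79/215 ≈ 0.36744)
((s - 1*113) + b(I(2), 16))*(12 + Y(5, -3))² = ((79/215 - 1*113) + 2)*(12 - 6)² = ((79/215 - 113) + 2)*6² = (-24216/215 + 2)*36 = -23786/215*36 = -856296/215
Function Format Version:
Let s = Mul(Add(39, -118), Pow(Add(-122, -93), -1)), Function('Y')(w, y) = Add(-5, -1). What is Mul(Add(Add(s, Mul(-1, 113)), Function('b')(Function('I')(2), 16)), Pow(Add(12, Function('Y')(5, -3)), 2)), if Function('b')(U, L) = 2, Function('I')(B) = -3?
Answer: Rational(-856296, 215) ≈ -3982.8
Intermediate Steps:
Function('Y')(w, y) = -6
s = Rational(79, 215) (s = Mul(-79, Pow(-215, -1)) = Mul(-79, Rational(-1, 215)) = Rational(79, 215) ≈ 0.36744)
Mul(Add(Add(s, Mul(-1, 113)), Function('b')(Function('I')(2), 16)), Pow(Add(12, Function('Y')(5, -3)), 2)) = Mul(Add(Add(Rational(79, 215), Mul(-1, 113)), 2), Pow(Add(12, -6), 2)) = Mul(Add(Add(Rational(79, 215), -113), 2), Pow(6, 2)) = Mul(Add(Rational(-24216, 215), 2), 36) = Mul(Rational(-23786, 215), 36) = Rational(-856296, 215)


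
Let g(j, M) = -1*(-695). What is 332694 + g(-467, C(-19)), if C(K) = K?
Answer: 333389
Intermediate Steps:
g(j, M) = 695
332694 + g(-467, C(-19)) = 332694 + 695 = 333389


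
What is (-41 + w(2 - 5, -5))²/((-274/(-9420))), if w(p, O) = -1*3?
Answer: 9118560/137 ≈ 66559.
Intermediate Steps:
w(p, O) = -3
(-41 + w(2 - 5, -5))²/((-274/(-9420))) = (-41 - 3)²/((-274/(-9420))) = (-44)²/((-274*(-1/9420))) = 1936/(137/4710) = 1936*(4710/137) = 9118560/137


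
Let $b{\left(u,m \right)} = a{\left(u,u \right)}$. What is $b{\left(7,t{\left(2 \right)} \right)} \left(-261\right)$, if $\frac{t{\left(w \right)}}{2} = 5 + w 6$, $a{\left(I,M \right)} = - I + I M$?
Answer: $-10962$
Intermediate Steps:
$t{\left(w \right)} = 10 + 12 w$ ($t{\left(w \right)} = 2 \left(5 + w 6\right) = 2 \left(5 + 6 w\right) = 10 + 12 w$)
$b{\left(u,m \right)} = u \left(-1 + u\right)$
$b{\left(7,t{\left(2 \right)} \right)} \left(-261\right) = 7 \left(-1 + 7\right) \left(-261\right) = 7 \cdot 6 \left(-261\right) = 42 \left(-261\right) = -10962$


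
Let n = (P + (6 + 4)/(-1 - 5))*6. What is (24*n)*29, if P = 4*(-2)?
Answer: -40368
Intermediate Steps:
P = -8
n = -58 (n = (-8 + (6 + 4)/(-1 - 5))*6 = (-8 + 10/(-6))*6 = (-8 + 10*(-1/6))*6 = (-8 - 5/3)*6 = -29/3*6 = -58)
(24*n)*29 = (24*(-58))*29 = -1392*29 = -40368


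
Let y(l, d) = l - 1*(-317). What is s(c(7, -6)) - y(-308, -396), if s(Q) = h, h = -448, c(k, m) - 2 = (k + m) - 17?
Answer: -457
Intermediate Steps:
c(k, m) = -15 + k + m (c(k, m) = 2 + ((k + m) - 17) = 2 + (-17 + k + m) = -15 + k + m)
s(Q) = -448
y(l, d) = 317 + l (y(l, d) = l + 317 = 317 + l)
s(c(7, -6)) - y(-308, -396) = -448 - (317 - 308) = -448 - 1*9 = -448 - 9 = -457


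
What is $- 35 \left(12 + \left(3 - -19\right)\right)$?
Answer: $-1190$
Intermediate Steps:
$- 35 \left(12 + \left(3 - -19\right)\right) = - 35 \left(12 + \left(3 + 19\right)\right) = - 35 \left(12 + 22\right) = \left(-35\right) 34 = -1190$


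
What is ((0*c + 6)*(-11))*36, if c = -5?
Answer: -2376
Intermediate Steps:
((0*c + 6)*(-11))*36 = ((0*(-5) + 6)*(-11))*36 = ((0 + 6)*(-11))*36 = (6*(-11))*36 = -66*36 = -2376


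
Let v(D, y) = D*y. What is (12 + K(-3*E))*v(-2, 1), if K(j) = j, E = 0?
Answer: -24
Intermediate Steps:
(12 + K(-3*E))*v(-2, 1) = (12 - 3*0)*(-2*1) = (12 + 0)*(-2) = 12*(-2) = -24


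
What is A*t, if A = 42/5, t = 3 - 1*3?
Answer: 0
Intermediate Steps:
t = 0 (t = 3 - 3 = 0)
A = 42/5 (A = 42*(1/5) = 42/5 ≈ 8.4000)
A*t = (42/5)*0 = 0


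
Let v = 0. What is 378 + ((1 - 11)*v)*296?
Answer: 378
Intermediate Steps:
378 + ((1 - 11)*v)*296 = 378 + ((1 - 11)*0)*296 = 378 - 10*0*296 = 378 + 0*296 = 378 + 0 = 378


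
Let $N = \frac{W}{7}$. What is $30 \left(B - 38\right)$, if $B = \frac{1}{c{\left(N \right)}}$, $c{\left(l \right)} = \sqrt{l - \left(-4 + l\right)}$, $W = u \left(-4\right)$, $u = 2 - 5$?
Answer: $-1125$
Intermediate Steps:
$u = -3$ ($u = 2 - 5 = -3$)
$W = 12$ ($W = \left(-3\right) \left(-4\right) = 12$)
$N = \frac{12}{7} \approx 1.7143$
$c{\left(l \right)} = 2$ ($c{\left(l \right)} = \sqrt{4} = 2$)
$B = \frac{1}{2} \approx 0.5$
$30 \left(B - 38\right) = 30 \left(\frac{1}{2} - 38\right) = 30 \left(- \frac{75}{2}\right) = -1125$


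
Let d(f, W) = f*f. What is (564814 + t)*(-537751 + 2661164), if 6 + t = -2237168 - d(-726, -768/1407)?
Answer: -4670310995068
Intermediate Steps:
d(f, W) = f²
t = -2764250 (t = -6 + (-2237168 - 1*(-726)²) = -6 + (-2237168 - 1*527076) = -6 + (-2237168 - 527076) = -6 - 2764244 = -2764250)
(564814 + t)*(-537751 + 2661164) = (564814 - 2764250)*(-537751 + 2661164) = -2199436*2123413 = -4670310995068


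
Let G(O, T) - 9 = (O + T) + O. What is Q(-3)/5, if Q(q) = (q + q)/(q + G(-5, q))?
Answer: 6/35 ≈ 0.17143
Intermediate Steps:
G(O, T) = 9 + T + 2*O (G(O, T) = 9 + ((O + T) + O) = 9 + (T + 2*O) = 9 + T + 2*O)
Q(q) = 2*q/(-1 + 2*q) (Q(q) = (q + q)/(q + (9 + q + 2*(-5))) = (2*q)/(q + (9 + q - 10)) = (2*q)/(q + (-1 + q)) = (2*q)/(-1 + 2*q) = 2*q/(-1 + 2*q))
Q(-3)/5 = (2*(-3)/(-1 + 2*(-3)))/5 = (2*(-3)/(-1 - 6))*(⅕) = (2*(-3)/(-7))*(⅕) = (2*(-3)*(-⅐))*(⅕) = (6/7)*(⅕) = 6/35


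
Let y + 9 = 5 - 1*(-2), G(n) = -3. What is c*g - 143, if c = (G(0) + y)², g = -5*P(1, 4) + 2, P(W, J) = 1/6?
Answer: -683/6 ≈ -113.83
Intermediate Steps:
P(W, J) = ⅙
y = -2 (y = -9 + (5 - 1*(-2)) = -9 + (5 + 2) = -9 + 7 = -2)
g = 7/6 (g = -5*⅙ + 2 = -⅚ + 2 = 7/6 ≈ 1.1667)
c = 25 (c = (-3 - 2)² = (-5)² = 25)
c*g - 143 = 25*(7/6) - 143 = 175/6 - 143 = -683/6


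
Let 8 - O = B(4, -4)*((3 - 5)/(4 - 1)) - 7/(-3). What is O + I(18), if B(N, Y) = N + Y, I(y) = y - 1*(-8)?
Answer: 95/3 ≈ 31.667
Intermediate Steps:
I(y) = 8 + y (I(y) = y + 8 = 8 + y)
O = 17/3 (O = 8 - ((4 - 4)*((3 - 5)/(4 - 1)) - 7/(-3)) = 8 - (0*(-2/3) - 7*(-1/3)) = 8 - (0*(-2*1/3) + 7/3) = 8 - (0*(-2/3) + 7/3) = 8 - (0 + 7/3) = 8 - 1*7/3 = 8 - 7/3 = 17/3 ≈ 5.6667)
O + I(18) = 17/3 + (8 + 18) = 17/3 + 26 = 95/3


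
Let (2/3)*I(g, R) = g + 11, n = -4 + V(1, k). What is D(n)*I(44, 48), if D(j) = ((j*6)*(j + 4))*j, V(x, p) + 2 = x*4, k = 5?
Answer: 3960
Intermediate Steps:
V(x, p) = -2 + 4*x (V(x, p) = -2 + x*4 = -2 + 4*x)
n = -2 (n = -4 + (-2 + 4*1) = -4 + (-2 + 4) = -4 + 2 = -2)
I(g, R) = 33/2 + 3*g/2 (I(g, R) = 3*(g + 11)/2 = 3*(11 + g)/2 = 33/2 + 3*g/2)
D(j) = 6*j**2*(4 + j) (D(j) = ((6*j)*(4 + j))*j = (6*j*(4 + j))*j = 6*j**2*(4 + j))
D(n)*I(44, 48) = (6*(-2)**2*(4 - 2))*(33/2 + (3/2)*44) = (6*4*2)*(33/2 + 66) = 48*(165/2) = 3960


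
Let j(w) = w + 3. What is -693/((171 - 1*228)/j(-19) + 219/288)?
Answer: -66528/415 ≈ -160.31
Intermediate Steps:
j(w) = 3 + w
-693/((171 - 1*228)/j(-19) + 219/288) = -693/((171 - 1*228)/(3 - 19) + 219/288) = -693/((171 - 228)/(-16) + 219*(1/288)) = -693/(-57*(-1/16) + 73/96) = -693/(57/16 + 73/96) = -693/415/96 = -693*96/415 = -66528/415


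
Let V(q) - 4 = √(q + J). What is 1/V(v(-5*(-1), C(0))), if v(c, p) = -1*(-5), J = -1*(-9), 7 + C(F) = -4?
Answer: 2 - √14/2 ≈ 0.12917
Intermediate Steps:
C(F) = -11 (C(F) = -7 - 4 = -11)
J = 9
v(c, p) = 5
V(q) = 4 + √(9 + q) (V(q) = 4 + √(q + 9) = 4 + √(9 + q))
1/V(v(-5*(-1), C(0))) = 1/(4 + √(9 + 5)) = 1/(4 + √14)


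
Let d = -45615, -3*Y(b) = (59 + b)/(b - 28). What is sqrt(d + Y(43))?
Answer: I*sqrt(10263885)/15 ≈ 213.58*I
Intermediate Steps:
Y(b) = -(59 + b)/(3*(-28 + b)) (Y(b) = -(59 + b)/(3*(b - 28)) = -(59 + b)/(3*(-28 + b)))
sqrt(d + Y(43)) = sqrt(-45615 + (-59 - 1*43)/(3*(-28 + 43))) = sqrt(-45615 + (1/3)*(-59 - 43)/15) = sqrt(-45615 + (1/3)*(1/15)*(-102)) = sqrt(-45615 - 34/15) = sqrt(-684259/15) = I*sqrt(10263885)/15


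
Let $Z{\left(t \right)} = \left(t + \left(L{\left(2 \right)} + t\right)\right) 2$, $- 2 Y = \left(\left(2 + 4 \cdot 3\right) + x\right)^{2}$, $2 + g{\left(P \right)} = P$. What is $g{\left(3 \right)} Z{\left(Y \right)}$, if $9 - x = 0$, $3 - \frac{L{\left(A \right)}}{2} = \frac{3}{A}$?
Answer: $-1052$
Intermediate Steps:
$g{\left(P \right)} = -2 + P$
$L{\left(A \right)} = 6 - \frac{6}{A}$ ($L{\left(A \right)} = 6 - 2 \frac{3}{A} = 6 - \frac{6}{A}$)
$x = 9$ ($x = 9 - 0 = 9 + 0 = 9$)
$Y = - \frac{529}{2}$ ($Y = - \frac{\left(\left(2 + 4 \cdot 3\right) + 9\right)^{2}}{2} = - \frac{\left(\left(2 + 12\right) + 9\right)^{2}}{2} = - \frac{\left(14 + 9\right)^{2}}{2} = - \frac{23^{2}}{2} = \left(- \frac{1}{2}\right) 529 = - \frac{529}{2} \approx -264.5$)
$Z{\left(t \right)} = 6 + 4 t$ ($Z{\left(t \right)} = \left(t + \left(\left(6 - \frac{6}{2}\right) + t\right)\right) 2 = \left(t + \left(\left(6 - 3\right) + t\right)\right) 2 = \left(t + \left(3 + t\right)\right) 2 = \left(3 + 2 t\right) 2 = 6 + 4 t$)
$g{\left(3 \right)} Z{\left(Y \right)} = \left(-2 + 3\right) \left(6 + 4 \left(- \frac{529}{2}\right)\right) = 1 \left(6 - 1058\right) = 1 \left(-1052\right) = -1052$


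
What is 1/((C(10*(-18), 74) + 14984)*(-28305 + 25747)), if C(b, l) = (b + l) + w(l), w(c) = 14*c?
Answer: -1/40708012 ≈ -2.4565e-8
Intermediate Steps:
C(b, l) = b + 15*l (C(b, l) = (b + l) + 14*l = b + 15*l)
1/((C(10*(-18), 74) + 14984)*(-28305 + 25747)) = 1/(((10*(-18) + 15*74) + 14984)*(-28305 + 25747)) = 1/(((-180 + 1110) + 14984)*(-2558)) = 1/((930 + 14984)*(-2558)) = 1/(15914*(-2558)) = 1/(-40708012) = -1/40708012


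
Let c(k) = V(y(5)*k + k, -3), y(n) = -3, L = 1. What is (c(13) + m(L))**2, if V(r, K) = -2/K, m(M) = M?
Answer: 25/9 ≈ 2.7778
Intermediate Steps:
c(k) = 2/3 (c(k) = -2/(-3) = -2*(-1/3) = 2/3)
(c(13) + m(L))**2 = (2/3 + 1)**2 = (5/3)**2 = 25/9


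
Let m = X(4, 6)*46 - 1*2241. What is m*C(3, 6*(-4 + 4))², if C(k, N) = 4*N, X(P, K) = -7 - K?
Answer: 0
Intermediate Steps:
m = -2839 (m = (-7 - 1*6)*46 - 1*2241 = (-7 - 6)*46 - 2241 = -13*46 - 2241 = -598 - 2241 = -2839)
m*C(3, 6*(-4 + 4))² = -2839*576*(-4 + 4)² = -2839*(4*(6*0))² = -2839*(4*0)² = -2839*0² = -2839*0 = 0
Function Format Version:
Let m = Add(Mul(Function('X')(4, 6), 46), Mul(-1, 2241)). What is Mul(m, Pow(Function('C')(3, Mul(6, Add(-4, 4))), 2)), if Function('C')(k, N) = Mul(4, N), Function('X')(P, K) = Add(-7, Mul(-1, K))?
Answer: 0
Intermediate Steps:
m = -2839 (m = Add(Mul(Add(-7, Mul(-1, 6)), 46), Mul(-1, 2241)) = Add(Mul(Add(-7, -6), 46), -2241) = Add(Mul(-13, 46), -2241) = Add(-598, -2241) = -2839)
Mul(m, Pow(Function('C')(3, Mul(6, Add(-4, 4))), 2)) = Mul(-2839, Pow(Mul(4, Mul(6, Add(-4, 4))), 2)) = Mul(-2839, Pow(Mul(4, Mul(6, 0)), 2)) = Mul(-2839, Pow(Mul(4, 0), 2)) = Mul(-2839, Pow(0, 2)) = Mul(-2839, 0) = 0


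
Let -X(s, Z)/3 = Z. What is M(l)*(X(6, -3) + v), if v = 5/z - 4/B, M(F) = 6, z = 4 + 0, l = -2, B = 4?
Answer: 111/2 ≈ 55.500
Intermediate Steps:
X(s, Z) = -3*Z
z = 4
v = ¼ (v = 5/4 - 4/4 = 5*(¼) - 4*¼ = 5/4 - 1 = ¼ ≈ 0.25000)
M(l)*(X(6, -3) + v) = 6*(-3*(-3) + ¼) = 6*(9 + ¼) = 6*(37/4) = 111/2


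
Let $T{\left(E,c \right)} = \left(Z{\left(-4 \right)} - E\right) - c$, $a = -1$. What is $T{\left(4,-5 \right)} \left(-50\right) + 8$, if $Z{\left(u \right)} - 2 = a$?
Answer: $-92$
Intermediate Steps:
$Z{\left(u \right)} = 1$ ($Z{\left(u \right)} = 2 - 1 = 1$)
$T{\left(E,c \right)} = 1 - E - c$ ($T{\left(E,c \right)} = \left(1 - E\right) - c = 1 - E - c$)
$T{\left(4,-5 \right)} \left(-50\right) + 8 = \left(1 - 4 - -5\right) \left(-50\right) + 8 = \left(1 - 4 + 5\right) \left(-50\right) + 8 = 2 \left(-50\right) + 8 = -100 + 8 = -92$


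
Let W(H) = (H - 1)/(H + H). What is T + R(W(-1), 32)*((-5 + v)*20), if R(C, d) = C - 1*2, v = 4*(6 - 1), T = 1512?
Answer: 1212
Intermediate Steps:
v = 20 (v = 4*5 = 20)
W(H) = (-1 + H)/(2*H) (W(H) = (-1 + H)/((2*H)) = (-1 + H)*(1/(2*H)) = (-1 + H)/(2*H))
R(C, d) = -2 + C (R(C, d) = C - 2 = -2 + C)
T + R(W(-1), 32)*((-5 + v)*20) = 1512 + (-2 + (1/2)*(-1 - 1)/(-1))*((-5 + 20)*20) = 1512 + (-2 + (1/2)*(-1)*(-2))*(15*20) = 1512 + (-2 + 1)*300 = 1512 - 1*300 = 1512 - 300 = 1212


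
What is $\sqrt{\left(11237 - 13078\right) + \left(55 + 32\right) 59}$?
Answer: $2 \sqrt{823} \approx 57.376$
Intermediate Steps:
$\sqrt{\left(11237 - 13078\right) + \left(55 + 32\right) 59} = \sqrt{\left(11237 - 13078\right) + 87 \cdot 59} = \sqrt{-1841 + 5133} = \sqrt{3292} = 2 \sqrt{823}$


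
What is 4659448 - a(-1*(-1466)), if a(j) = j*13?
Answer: 4640390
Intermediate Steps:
a(j) = 13*j
4659448 - a(-1*(-1466)) = 4659448 - 13*(-1*(-1466)) = 4659448 - 13*1466 = 4659448 - 1*19058 = 4659448 - 19058 = 4640390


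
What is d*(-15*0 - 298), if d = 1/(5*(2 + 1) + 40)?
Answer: -298/55 ≈ -5.4182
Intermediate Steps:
d = 1/55 (d = 1/(5*3 + 40) = 1/(15 + 40) = 1/55 ≈ 0.018182)
d*(-15*0 - 298) = (-15*0 - 298)/55 = (0 - 298)/55 = (1/55)*(-298) = -298/55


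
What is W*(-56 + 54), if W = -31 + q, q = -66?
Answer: 194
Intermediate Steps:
W = -97 (W = -31 - 66 = -97)
W*(-56 + 54) = -97*(-56 + 54) = -97*(-2) = 194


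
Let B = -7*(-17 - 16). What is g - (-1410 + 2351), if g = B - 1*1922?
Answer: -2632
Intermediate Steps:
B = 231 (B = -7*(-33) = 231)
g = -1691 (g = 231 - 1*1922 = 231 - 1922 = -1691)
g - (-1410 + 2351) = -1691 - (-1410 + 2351) = -1691 - 1*941 = -1691 - 941 = -2632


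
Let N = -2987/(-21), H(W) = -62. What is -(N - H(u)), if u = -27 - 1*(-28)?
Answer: -4289/21 ≈ -204.24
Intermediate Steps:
u = 1 (u = -27 + 28 = 1)
N = 2987/21 (N = -2987*(-1/21) = 2987/21 ≈ 142.24)
-(N - H(u)) = -(2987/21 - 1*(-62)) = -(2987/21 + 62) = -1*4289/21 = -4289/21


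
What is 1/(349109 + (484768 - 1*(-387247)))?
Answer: 1/1221124 ≈ 8.1892e-7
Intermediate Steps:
1/(349109 + (484768 - 1*(-387247))) = 1/(349109 + (484768 + 387247)) = 1/(349109 + 872015) = 1/1221124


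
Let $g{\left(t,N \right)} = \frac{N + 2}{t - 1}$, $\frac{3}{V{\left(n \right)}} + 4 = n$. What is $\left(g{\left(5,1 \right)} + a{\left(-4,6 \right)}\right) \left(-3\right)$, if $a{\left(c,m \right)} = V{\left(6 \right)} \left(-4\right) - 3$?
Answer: $\frac{99}{4} \approx 24.75$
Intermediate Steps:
$V{\left(n \right)} = \frac{3}{-4 + n}$
$g{\left(t,N \right)} = \frac{2 + N}{-1 + t}$
$a{\left(c,m \right)} = -9$ ($a{\left(c,m \right)} = \frac{3}{-4 + 6} \left(-4\right) - 3 = \frac{3}{2} \left(-4\right) - 3 = -6 - 3 = -9$)
$\left(g{\left(5,1 \right)} + a{\left(-4,6 \right)}\right) \left(-3\right) = \left(\frac{2 + 1}{-1 + 5} - 9\right) \left(-3\right) = \left(\frac{1}{4} \cdot 3 - 9\right) \left(-3\right) = \left(\frac{3}{4} - 9\right) \left(-3\right) = \left(- \frac{33}{4}\right) \left(-3\right) = \frac{99}{4}$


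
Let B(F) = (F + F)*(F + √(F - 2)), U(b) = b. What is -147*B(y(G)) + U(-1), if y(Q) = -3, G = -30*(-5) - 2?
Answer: -2647 + 882*I*√5 ≈ -2647.0 + 1972.2*I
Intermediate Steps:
G = 148 (G = -5*(-30) - 2 = 150 - 2 = 148)
B(F) = 2*F*(F + √(-2 + F)) (B(F) = (2*F)*(F + √(-2 + F)) = 2*F*(F + √(-2 + F)))
-147*B(y(G)) + U(-1) = -294*(-3)*(-3 + √(-2 - 3)) - 1 = -294*(-3)*(-3 + √(-5)) - 1 = -294*(-3)*(-3 + I*√5) - 1 = -147*(18 - 6*I*√5) - 1 = (-2646 + 882*I*√5) - 1 = -2647 + 882*I*√5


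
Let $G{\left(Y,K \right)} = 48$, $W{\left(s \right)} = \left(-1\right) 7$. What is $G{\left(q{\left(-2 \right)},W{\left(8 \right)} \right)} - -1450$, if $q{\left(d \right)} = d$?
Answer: $1498$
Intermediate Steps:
$W{\left(s \right)} = -7$
$G{\left(q{\left(-2 \right)},W{\left(8 \right)} \right)} - -1450 = 48 - -1450 = 48 + 1450 = 1498$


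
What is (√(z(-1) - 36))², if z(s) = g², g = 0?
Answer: -36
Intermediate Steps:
z(s) = 0 (z(s) = 0² = 0)
(√(z(-1) - 36))² = (√(0 - 36))² = (√(-36))² = (6*I)² = -36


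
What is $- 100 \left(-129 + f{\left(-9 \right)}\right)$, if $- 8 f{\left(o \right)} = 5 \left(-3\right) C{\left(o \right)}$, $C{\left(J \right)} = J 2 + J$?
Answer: $\frac{35925}{2} \approx 17963.0$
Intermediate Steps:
$C{\left(J \right)} = 3 J$ ($C{\left(J \right)} = 2 J + J = 3 J$)
$f{\left(o \right)} = \frac{45 o}{8}$ ($f{\left(o \right)} = - \frac{5 \left(-3\right) 3 o}{8} = - \frac{\left(-15\right) 3 o}{8} = - \frac{\left(-45\right) o}{8} = \frac{45 o}{8}$)
$- 100 \left(-129 + f{\left(-9 \right)}\right) = - 100 \left(-129 + \frac{45}{8} \left(-9\right)\right) = - 100 \left(-129 - \frac{405}{8}\right) = \left(-100\right) \left(- \frac{1437}{8}\right) = \frac{35925}{2}$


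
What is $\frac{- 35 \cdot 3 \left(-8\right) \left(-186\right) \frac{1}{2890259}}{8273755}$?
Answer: $- \frac{4464}{683236995787} \approx -6.5336 \cdot 10^{-9}$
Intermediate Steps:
$\frac{- 35 \cdot 3 \left(-8\right) \left(-186\right) \frac{1}{2890259}}{8273755} = \left(-35\right) \left(-24\right) \left(-186\right) \frac{1}{2890259} \cdot \frac{1}{8273755} = 840 \left(-186\right) \frac{1}{2890259} \cdot \frac{1}{8273755} = \left(-156240\right) \frac{1}{2890259} \cdot \frac{1}{8273755} = \left(- \frac{156240}{2890259}\right) \frac{1}{8273755} = - \frac{4464}{683236995787}$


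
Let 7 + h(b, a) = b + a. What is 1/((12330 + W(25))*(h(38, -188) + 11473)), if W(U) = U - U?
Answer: 1/139526280 ≈ 7.1671e-9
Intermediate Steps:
W(U) = 0
h(b, a) = -7 + a + b (h(b, a) = -7 + (b + a) = -7 + (a + b) = -7 + a + b)
1/((12330 + W(25))*(h(38, -188) + 11473)) = 1/((12330 + 0)*((-7 - 188 + 38) + 11473)) = 1/(12330*(-157 + 11473)) = 1/(12330*11316) = 1/139526280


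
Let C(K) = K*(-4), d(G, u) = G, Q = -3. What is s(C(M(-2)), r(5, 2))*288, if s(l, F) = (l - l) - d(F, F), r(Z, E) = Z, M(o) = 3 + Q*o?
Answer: -1440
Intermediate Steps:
M(o) = 3 - 3*o
C(K) = -4*K
s(l, F) = -F (s(l, F) = (l - l) - F = 0 - F = -F)
s(C(M(-2)), r(5, 2))*288 = -1*5*288 = -5*288 = -1440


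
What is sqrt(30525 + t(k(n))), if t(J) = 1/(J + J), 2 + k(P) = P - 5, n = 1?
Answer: sqrt(1098897)/6 ≈ 174.71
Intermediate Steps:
k(P) = -7 + P (k(P) = -2 + (P - 5) = -2 + (-5 + P) = -7 + P)
t(J) = 1/(2*J)
sqrt(30525 + t(k(n))) = sqrt(30525 + 1/(2*(-7 + 1))) = sqrt(30525 + (1/2)/(-6)) = sqrt(30525 + (1/2)*(-1/6)) = sqrt(30525 - 1/12) = sqrt(366299/12) = sqrt(1098897)/6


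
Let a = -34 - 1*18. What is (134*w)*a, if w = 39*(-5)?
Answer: 1358760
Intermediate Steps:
w = -195
a = -52 (a = -34 - 18 = -52)
(134*w)*a = (134*(-195))*(-52) = -26130*(-52) = 1358760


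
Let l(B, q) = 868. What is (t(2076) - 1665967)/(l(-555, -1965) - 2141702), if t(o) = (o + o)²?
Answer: -15573137/2140834 ≈ -7.2743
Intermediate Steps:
t(o) = 4*o² (t(o) = (2*o)² = 4*o²)
(t(2076) - 1665967)/(l(-555, -1965) - 2141702) = (4*2076² - 1665967)/(868 - 2141702) = (4*4309776 - 1665967)/(-2140834) = (17239104 - 1665967)*(-1/2140834) = 15573137*(-1/2140834) = -15573137/2140834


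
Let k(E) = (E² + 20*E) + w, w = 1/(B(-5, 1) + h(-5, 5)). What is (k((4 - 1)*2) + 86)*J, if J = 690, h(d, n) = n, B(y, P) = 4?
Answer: 501170/3 ≈ 1.6706e+5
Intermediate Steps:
w = ⅑ (w = 1/(4 + 5) = 1/9 = ⅑ ≈ 0.11111)
k(E) = ⅑ + E² + 20*E (k(E) = (E² + 20*E) + ⅑ = ⅑ + E² + 20*E)
(k((4 - 1)*2) + 86)*J = ((⅑ + ((4 - 1)*2)² + 20*((4 - 1)*2)) + 86)*690 = ((⅑ + (3*2)² + 20*(3*2)) + 86)*690 = ((⅑ + 6² + 20*6) + 86)*690 = ((⅑ + 36 + 120) + 86)*690 = (1405/9 + 86)*690 = (2179/9)*690 = 501170/3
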